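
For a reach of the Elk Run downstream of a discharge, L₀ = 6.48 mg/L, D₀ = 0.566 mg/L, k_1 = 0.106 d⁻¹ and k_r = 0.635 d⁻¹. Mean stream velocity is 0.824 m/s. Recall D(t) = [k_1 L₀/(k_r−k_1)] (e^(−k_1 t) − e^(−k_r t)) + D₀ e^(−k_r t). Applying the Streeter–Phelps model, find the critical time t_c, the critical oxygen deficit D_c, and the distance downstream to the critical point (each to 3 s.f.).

t_c ≈ 2.30 d; D_c ≈ 0.848 mg/L; x_c ≈ 164 km

At the critical point dD/dt = 0, so k_1 L₀ e^(−k_1 t) = k_r D. Substituting D(t) from the Streeter–Phelps equation and solving for t gives
t_c = ln[(k_r/k_1)(1 − D₀(k_r−k_1)/(k_1 L₀))] / (k_r−k_1).
Here k_r−k_1 = 0.5290 d⁻¹ and 1 − D₀(k_r−k_1)/(k_1 L₀) = 1 − 0.566×0.5290/(0.106×6.48) = 0.5641, so
t_c = ln(5.991 × 0.5641) / 0.5290 = 1.218 / 0.5290 = 2.302 d.
L(t_c) = L₀ e^(−k_1 t_c) = 6.48 × 0.7835 = 5.077 mg/L, and at the critical point k_r D_c = k_1 L, so D_c = (0.106/0.635) × 5.077 = 0.8475 mg/L.
x_c = v t_c = 0.824 m/s × 2.302 d × 86400 s/d = 163900 m ≈ 164 km.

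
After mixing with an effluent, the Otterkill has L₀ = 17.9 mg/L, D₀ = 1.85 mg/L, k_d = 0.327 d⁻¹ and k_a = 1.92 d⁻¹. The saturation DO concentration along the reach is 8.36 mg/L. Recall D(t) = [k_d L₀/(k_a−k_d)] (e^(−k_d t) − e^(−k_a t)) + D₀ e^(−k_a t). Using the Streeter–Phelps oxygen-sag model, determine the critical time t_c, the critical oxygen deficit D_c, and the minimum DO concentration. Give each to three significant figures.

With k_a/k_d = 5.872 and 1 − D₀(k_a−k_d)/(k_d L₀) = 0.4965,
t_c = ln(5.872 × 0.4965) / (1.92 − 0.327) = ln(2.915) / 1.593 = 1.070/1.593 = 0.6717 d.
L(t_c) = L₀ e^(−k_d t_c) = 17.9 × 0.8028 = 14.37 mg/L, and at the critical point k_a D_c = k_d L, so D_c = (0.327/1.92) × 14.37 = 2.447 mg/L.
Minimum DO = C_s − D_c = 8.36 − 2.447 = 5.913 mg/L.

t_c ≈ 0.672 d; D_c ≈ 2.45 mg/L; min DO ≈ 5.91 mg/L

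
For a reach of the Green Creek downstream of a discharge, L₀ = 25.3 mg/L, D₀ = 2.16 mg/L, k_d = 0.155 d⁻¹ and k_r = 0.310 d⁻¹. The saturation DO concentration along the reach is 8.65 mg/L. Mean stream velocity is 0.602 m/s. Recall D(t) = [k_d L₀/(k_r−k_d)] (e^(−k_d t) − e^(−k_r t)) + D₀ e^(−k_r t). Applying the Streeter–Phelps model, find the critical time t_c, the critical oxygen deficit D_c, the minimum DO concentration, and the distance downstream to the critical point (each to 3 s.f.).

t_c ≈ 3.90 d; D_c ≈ 6.92 mg/L; min DO ≈ 1.73 mg/L; x_c ≈ 203 km

t_c = [1/(k_r−k_d)] ln[(k_r/k_d)(1 − D₀(k_r−k_d)/(k_d L₀))]
= [1/(0.310−0.155)] ln[(0.310/0.155)(1 − 2.16×0.1550/(0.155×25.3))]
= (1/0.1550) ln[2.000 × 0.9146] = 6.452 × ln(1.829) = 6.452 × 0.6039 = 3.896 d.
L(t_c) = L₀ e^(−k_d t_c) = 25.3 × 0.5467 = 13.83 mg/L, and at the critical point k_r D_c = k_d L, so D_c = (0.155/0.310) × 13.83 = 6.915 mg/L.
Minimum DO = C_s − D_c = 8.65 − 6.915 = 1.735 mg/L.
x_c = v t_c = 0.602 m/s × 3.896 d × 86400 s/d = 202700 m ≈ 203 km.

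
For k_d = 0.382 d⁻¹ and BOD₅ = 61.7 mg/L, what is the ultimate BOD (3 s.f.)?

L₀ ≈ 72.4 mg/L

BOD₅ = L₀(1 − e^(−5k_d)) ⇒ L₀ = BOD₅ / (1 − e^(−5×0.382))
= 61.7 / (1 − 0.1481) = 61.7 / 0.8519 = 72.42 mg/L.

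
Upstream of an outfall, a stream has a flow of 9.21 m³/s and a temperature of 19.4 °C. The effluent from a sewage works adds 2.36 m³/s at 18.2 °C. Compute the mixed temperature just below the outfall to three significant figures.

19.2 °C

Flow-weighted mixing: C = (Q_r C_r + Q_w C_w)/(Q_r + Q_w)
= (9.21×19.4 + 2.36×18.2)/(9.21 + 2.36) = 221.6/11.57 = 19.16 °C.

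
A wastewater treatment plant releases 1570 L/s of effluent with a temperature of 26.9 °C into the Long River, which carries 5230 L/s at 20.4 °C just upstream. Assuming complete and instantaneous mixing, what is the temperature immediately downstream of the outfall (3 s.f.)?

21.9 °C

Flow-weighted mixing: C = (Q_r C_r + Q_w C_w)/(Q_r + Q_w)
= (5230×20.4 + 1570×26.9)/(5230 + 1570) = 148900/6800 = 21.90 °C.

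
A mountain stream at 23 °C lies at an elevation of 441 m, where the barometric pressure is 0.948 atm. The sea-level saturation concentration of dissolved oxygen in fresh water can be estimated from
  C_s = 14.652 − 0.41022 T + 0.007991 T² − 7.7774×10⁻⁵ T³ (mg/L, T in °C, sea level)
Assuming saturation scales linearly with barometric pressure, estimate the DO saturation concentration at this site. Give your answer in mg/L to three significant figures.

C_s ≈ 8.06 mg/L

At sea level: C_s = 14.652 − 0.41022×23 + 0.007991×23² − 7.7774×10⁻⁵×23³ = 8.498 mg/L.
Pressure correction: C_s' = 8.498 × 0.948 = 8.056 mg/L.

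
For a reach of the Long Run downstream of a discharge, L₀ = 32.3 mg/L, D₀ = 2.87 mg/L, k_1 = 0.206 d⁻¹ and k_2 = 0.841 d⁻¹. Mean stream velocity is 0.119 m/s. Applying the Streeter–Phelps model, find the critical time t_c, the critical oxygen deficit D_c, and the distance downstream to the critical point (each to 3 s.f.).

t_c = [1/(k_2−k_1)] ln[(k_2/k_1)(1 − D₀(k_2−k_1)/(k_1 L₀))]
= [1/(0.841−0.206)] ln[(0.841/0.206)(1 − 2.87×0.6350/(0.206×32.3))]
= (1/0.6350) ln[4.083 × 0.7261] = 1.575 × ln(2.964) = 1.575 × 1.087 = 1.711 d.
L(t_c) = L₀ e^(−k_1 t_c) = 32.3 × 0.7029 = 22.70 mg/L, and at the critical point k_2 D_c = k_1 L, so D_c = (0.206/0.841) × 22.70 = 5.561 mg/L.
x_c = v t_c = 0.119 m/s × 1.711 d × 86400 s/d = 17590 m ≈ 17.6 km.

t_c ≈ 1.71 d; D_c ≈ 5.56 mg/L; x_c ≈ 17.6 km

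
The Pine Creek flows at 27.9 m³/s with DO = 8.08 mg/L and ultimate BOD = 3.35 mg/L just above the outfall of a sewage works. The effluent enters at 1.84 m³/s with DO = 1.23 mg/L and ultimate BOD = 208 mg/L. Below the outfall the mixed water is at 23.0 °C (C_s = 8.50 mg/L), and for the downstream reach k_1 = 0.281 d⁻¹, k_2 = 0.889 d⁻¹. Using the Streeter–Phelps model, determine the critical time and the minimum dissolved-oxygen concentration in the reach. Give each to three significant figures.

Mixed DO = (27.9×8.08 + 1.84×1.23)/(27.9+1.84) = 227.7/29.74 = 7.656 mg/L.
Mixed L₀ = (27.9×3.35 + 1.84×208)/(29.74) = 476.2/29.74 = 16.01 mg/L.
Initial deficit D₀ = C_s − DO₀ = 8.50 − 7.656 = 0.8438 mg/L.
t_c = (1/0.6080) ln[(0.889/0.281)(1 − 0.8438×0.6080/(0.281×16.01))] = 1.645 × ln(2.803) = 1.695 d.
D_c = (0.281/0.889) × 16.01 × e^(−0.281×1.695) = 0.3161 × 16.01 × 0.6210 = 3.143 mg/L.
Minimum DO = 8.50 − 3.143 = 5.357 mg/L.

t_c ≈ 1.70 d; minimum DO ≈ 5.36 mg/L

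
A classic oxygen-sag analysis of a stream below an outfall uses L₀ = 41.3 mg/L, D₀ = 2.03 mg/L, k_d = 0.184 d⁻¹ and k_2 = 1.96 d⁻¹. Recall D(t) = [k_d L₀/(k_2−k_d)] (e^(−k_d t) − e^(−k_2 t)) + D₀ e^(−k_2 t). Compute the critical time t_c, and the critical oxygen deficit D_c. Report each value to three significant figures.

With k_2/k_d = 10.65 and 1 − D₀(k_2−k_d)/(k_d L₀) = 0.5256,
t_c = ln(10.65 × 0.5256) / (1.96 − 0.184) = ln(5.598) / 1.776 = 1.722/1.776 = 0.9699 d.
L(t_c) = L₀ e^(−k_d t_c) = 41.3 × 0.8366 = 34.55 mg/L, and at the critical point k_2 D_c = k_d L, so D_c = (0.184/1.96) × 34.55 = 3.243 mg/L.

t_c ≈ 0.970 d; D_c ≈ 3.24 mg/L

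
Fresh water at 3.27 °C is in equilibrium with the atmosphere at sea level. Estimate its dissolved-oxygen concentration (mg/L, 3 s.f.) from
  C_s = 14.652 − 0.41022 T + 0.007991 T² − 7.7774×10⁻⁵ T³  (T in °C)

C_s ≈ 13.4 mg/L

C_s = 14.652 − 0.41022×3.27 + 0.007991×3.27² − 7.7774×10⁻⁵×3.27³ = 13.39 mg/L.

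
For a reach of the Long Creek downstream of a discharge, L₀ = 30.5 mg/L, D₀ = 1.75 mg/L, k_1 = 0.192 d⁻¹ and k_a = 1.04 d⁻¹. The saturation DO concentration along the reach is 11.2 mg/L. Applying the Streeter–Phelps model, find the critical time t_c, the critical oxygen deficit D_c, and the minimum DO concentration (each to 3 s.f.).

t_c ≈ 1.65 d; D_c ≈ 4.10 mg/L; min DO ≈ 7.10 mg/L

t_c = [1/(k_a−k_1)] ln[(k_a/k_1)(1 − D₀(k_a−k_1)/(k_1 L₀))]
= [1/(1.04−0.192)] ln[(1.04/0.192)(1 − 1.75×0.8480/(0.192×30.5))]
= (1/0.8480) ln[5.417 × 0.7466] = 1.179 × ln(4.044) = 1.179 × 1.397 = 1.648 d.
D_c = (k_1/k_a) L₀ e^(−k_1 t_c) = (0.192/1.04) × 30.5 × e^(−0.192×1.648) = 0.1846 × 30.5 × 0.7288 = 4.104 mg/L.
Minimum DO = C_s − D_c = 11.2 − 4.104 = 7.096 mg/L.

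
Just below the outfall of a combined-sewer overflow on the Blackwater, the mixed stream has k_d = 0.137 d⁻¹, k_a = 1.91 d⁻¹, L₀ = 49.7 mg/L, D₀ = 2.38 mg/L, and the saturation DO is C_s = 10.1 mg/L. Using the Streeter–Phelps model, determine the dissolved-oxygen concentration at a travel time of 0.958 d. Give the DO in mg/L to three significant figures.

k_d L₀/(k_a−k_d) = 0.137×49.7/(1.91−0.137) = 6.809/1.773 = 3.840 mg/L.
e^(−k_d t) = e^(−0.137×0.9580) = 0.8770; e^(−k_a t) = e^(−1.91×0.9580) = 0.1604.
D = 3.840 × (0.8770 − 0.1604) + 2.38 × 0.1604 = 2.752 + 0.3819 = 3.134 mg/L.
DO = C_s − D = 10.1 − 3.134 = 6.966 mg/L.

DO ≈ 6.97 mg/L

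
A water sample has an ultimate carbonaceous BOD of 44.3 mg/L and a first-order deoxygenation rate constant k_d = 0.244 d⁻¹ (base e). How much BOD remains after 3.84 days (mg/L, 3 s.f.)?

L_t = L₀ e^(−k_d t) = 44.3 × e^(−0.244×3.84) = 44.3 × 0.3918 = 17.36 mg/L.

L ≈ 17.4 mg/L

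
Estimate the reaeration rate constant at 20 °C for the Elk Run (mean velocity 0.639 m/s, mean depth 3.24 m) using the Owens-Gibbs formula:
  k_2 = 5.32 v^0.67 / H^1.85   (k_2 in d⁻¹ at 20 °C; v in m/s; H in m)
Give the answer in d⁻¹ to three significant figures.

k_2 ≈ 0.448 d⁻¹

k_2 = 5.32 × 0.639^0.67 / 3.24^1.85 = 5.32 × 0.7408 / 8.801 = 0.4478 d⁻¹.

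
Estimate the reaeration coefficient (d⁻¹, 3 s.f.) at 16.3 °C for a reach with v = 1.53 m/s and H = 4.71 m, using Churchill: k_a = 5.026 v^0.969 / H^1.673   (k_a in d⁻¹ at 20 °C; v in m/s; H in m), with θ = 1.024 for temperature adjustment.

k_a ≈ 0.520 d⁻¹

k_a(20) = 5.026 × 1.53^0.969 / 4.71^1.673 = 5.026 × 1.510 / 13.36 = 0.5678 d⁻¹.
k_a(16.3) = 0.5678 × 1.024^(16.3−20) = 0.5678 × 0.9160 = 0.5201 d⁻¹.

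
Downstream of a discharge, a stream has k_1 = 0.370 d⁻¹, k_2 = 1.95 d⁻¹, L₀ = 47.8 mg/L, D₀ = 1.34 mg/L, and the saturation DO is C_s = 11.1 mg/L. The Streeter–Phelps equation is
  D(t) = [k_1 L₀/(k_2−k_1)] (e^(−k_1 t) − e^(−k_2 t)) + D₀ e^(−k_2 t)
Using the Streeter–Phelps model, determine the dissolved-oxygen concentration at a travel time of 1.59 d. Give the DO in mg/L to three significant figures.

k_1 L₀/(k_2−k_1) = 0.370×47.8/(1.95−0.370) = 17.69/1.580 = 11.19 mg/L.
e^(−k_1 t) = e^(−0.370×1.590) = 0.5553; e^(−k_2 t) = e^(−1.95×1.590) = 0.04503.
D = 11.19 × (0.5553 − 0.04503) + 1.34 × 0.04503 = 5.712 + 0.06034 = 5.772 mg/L.
DO = C_s − D = 11.1 − 5.772 = 5.328 mg/L.

DO ≈ 5.33 mg/L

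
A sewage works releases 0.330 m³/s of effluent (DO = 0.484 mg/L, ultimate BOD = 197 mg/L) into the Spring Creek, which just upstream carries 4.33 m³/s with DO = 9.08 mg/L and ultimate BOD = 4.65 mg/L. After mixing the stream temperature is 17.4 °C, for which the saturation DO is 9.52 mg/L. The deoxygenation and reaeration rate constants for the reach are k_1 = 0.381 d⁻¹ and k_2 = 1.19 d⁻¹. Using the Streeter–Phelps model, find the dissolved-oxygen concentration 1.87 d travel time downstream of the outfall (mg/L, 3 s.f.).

Mixed DO = (4.33×9.08 + 0.330×0.484)/(4.33+0.330) = 39.48/4.660 = 8.471 mg/L.
Mixed L₀ = (4.33×4.65 + 0.330×197)/(4.660) = 85.14/4.660 = 18.27 mg/L.
Initial deficit D₀ = C_s − DO₀ = 9.52 − 8.471 = 1.049 mg/L.
D(1.87) = [0.381×18.27/(1.19−0.381)](e^(−0.381×1.87) − e^(−1.19×1.87)) + 1.049 e^(−1.19×1.87)
= 8.605 × (0.4904 − 0.1080) + 1.049 × 0.1080 = 3.404 mg/L.
DO = 9.52 − 3.404 = 6.116 mg/L.

DO ≈ 6.12 mg/L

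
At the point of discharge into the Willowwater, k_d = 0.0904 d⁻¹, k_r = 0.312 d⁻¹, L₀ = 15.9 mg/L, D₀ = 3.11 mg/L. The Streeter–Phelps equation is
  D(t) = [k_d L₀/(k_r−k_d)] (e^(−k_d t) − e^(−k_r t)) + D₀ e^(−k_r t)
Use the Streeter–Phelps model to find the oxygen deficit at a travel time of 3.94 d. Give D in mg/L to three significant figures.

k_d L₀/(k_r−k_d) = 0.0904×15.9/(0.312−0.0904) = 1.437/0.2216 = 6.486 mg/L.
e^(−k_d t) = e^(−0.0904×3.940) = 0.7003; e^(−k_r t) = e^(−0.312×3.940) = 0.2925.
D = 6.486 × (0.7003 − 0.2925) + 3.11 × 0.2925 = 2.645 + 0.9097 = 3.555 mg/L.

D ≈ 3.56 mg/L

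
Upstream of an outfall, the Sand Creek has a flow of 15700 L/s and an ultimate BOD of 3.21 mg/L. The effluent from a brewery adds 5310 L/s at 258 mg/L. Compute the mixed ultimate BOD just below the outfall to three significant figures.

67.6 mg/L

Flow-weighted mixing: C = (Q_r C_r + Q_w C_w)/(Q_r + Q_w)
= (15700×3.21 + 5310×258)/(15700 + 5310) = 1.420×10^6/21010 = 67.60 mg/L.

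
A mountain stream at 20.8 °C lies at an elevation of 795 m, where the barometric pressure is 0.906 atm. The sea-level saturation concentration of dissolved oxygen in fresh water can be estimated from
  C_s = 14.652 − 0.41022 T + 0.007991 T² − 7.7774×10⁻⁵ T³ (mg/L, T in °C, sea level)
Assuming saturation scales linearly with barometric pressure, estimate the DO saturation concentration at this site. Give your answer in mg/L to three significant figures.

C_s ≈ 8.04 mg/L

At sea level: C_s = 14.652 − 0.41022×20.8 + 0.007991×20.8² − 7.7774×10⁻⁵×20.8³ = 8.877 mg/L.
Pressure correction: C_s' = 8.877 × 0.906 = 8.042 mg/L.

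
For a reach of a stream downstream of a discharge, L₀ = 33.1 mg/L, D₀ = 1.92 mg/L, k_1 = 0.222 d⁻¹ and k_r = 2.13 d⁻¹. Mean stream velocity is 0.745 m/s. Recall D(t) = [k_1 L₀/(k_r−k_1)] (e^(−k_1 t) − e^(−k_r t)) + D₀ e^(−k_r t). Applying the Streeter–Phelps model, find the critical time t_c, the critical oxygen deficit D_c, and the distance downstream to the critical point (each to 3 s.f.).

t_c ≈ 0.823 d; D_c ≈ 2.87 mg/L; x_c ≈ 53.0 km

With k_r/k_1 = 9.595 and 1 − D₀(k_r−k_1)/(k_1 L₀) = 0.5015,
t_c = ln(9.595 × 0.5015) / (2.13 − 0.222) = ln(4.811) / 1.908 = 1.571/1.908 = 0.8234 d.
D_c = (k_1/k_r) L₀ e^(−k_1 t_c) = (0.222/2.13) × 33.1 × e^(−0.222×0.8234) = 0.1042 × 33.1 × 0.8329 = 2.874 mg/L.
x_c = v t_c = 0.745 m/s × 0.8234 d × 86400 s/d = 53000 m ≈ 53.0 km.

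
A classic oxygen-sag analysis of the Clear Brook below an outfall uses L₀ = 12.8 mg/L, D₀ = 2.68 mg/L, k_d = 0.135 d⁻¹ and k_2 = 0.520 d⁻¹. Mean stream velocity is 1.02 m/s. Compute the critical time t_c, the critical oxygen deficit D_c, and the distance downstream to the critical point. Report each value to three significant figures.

t_c ≈ 1.14 d; D_c ≈ 2.85 mg/L; x_c ≈ 101 km

With k_2/k_d = 3.852 and 1 − D₀(k_2−k_d)/(k_d L₀) = 0.4029,
t_c = ln(3.852 × 0.4029) / (0.520 − 0.135) = ln(1.552) / 0.3850 = 0.4395/0.3850 = 1.141 d.
D_c = (k_d/k_2) L₀ e^(−k_d t_c) = (0.135/0.520) × 12.8 × e^(−0.135×1.141) = 0.2596 × 12.8 × 0.8572 = 2.848 mg/L.
x_c = v t_c = 1.02 m/s × 1.141 d × 86400 s/d = 100600 m ≈ 101 km.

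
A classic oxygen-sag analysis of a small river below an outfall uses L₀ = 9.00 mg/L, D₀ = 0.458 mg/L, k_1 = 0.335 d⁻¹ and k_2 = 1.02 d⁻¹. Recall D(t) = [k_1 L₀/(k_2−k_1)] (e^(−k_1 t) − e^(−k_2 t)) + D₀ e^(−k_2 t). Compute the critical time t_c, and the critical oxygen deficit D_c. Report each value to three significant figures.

At the critical point dD/dt = 0, so k_1 L₀ e^(−k_1 t) = k_2 D. Substituting D(t) from the Streeter–Phelps equation and solving for t gives
t_c = ln[(k_2/k_1)(1 − D₀(k_2−k_1)/(k_1 L₀))] / (k_2−k_1).
Here k_2−k_1 = 0.6850 d⁻¹ and 1 − D₀(k_2−k_1)/(k_1 L₀) = 1 − 0.458×0.6850/(0.335×9.00) = 0.8959, so
t_c = ln(3.045 × 0.8959) / 0.6850 = 1.004 / 0.6850 = 1.465 d.
L(t_c) = L₀ e^(−k_1 t_c) = 9.00 × 0.6121 = 5.509 mg/L, and at the critical point k_2 D_c = k_1 L, so D_c = (0.335/1.02) × 5.509 = 1.809 mg/L.

t_c ≈ 1.47 d; D_c ≈ 1.81 mg/L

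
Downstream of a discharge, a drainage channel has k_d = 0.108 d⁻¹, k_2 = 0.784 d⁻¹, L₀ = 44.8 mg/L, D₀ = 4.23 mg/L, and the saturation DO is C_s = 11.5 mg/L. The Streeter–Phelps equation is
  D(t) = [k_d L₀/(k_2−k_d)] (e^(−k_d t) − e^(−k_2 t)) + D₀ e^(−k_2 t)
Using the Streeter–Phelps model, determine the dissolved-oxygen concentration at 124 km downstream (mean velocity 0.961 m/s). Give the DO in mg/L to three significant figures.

Travel time t = x/v = 124 km / (0.961 m/s) = 124000 m / 0.961 m/s = 129000 s = 1.493 d.
k_d L₀/(k_2−k_d) = 0.108×44.8/(0.784−0.108) = 4.838/0.6760 = 7.157 mg/L.
e^(−k_d t) = e^(−0.108×1.493) = 0.8510; e^(−k_2 t) = e^(−0.784×1.493) = 0.3101.
D = 7.157 × (0.8510 − 0.3101) + 4.23 × 0.3101 = 3.872 + 1.312 = 5.183 mg/L.
DO = C_s − D = 11.5 − 5.183 = 6.317 mg/L.

DO ≈ 6.32 mg/L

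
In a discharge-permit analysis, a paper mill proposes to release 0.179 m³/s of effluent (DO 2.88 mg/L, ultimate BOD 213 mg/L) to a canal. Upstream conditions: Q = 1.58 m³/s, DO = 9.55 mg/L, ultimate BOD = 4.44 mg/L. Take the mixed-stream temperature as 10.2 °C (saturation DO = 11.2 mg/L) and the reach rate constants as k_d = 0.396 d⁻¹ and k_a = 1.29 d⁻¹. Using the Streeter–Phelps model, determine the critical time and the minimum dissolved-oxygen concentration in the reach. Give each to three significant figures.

t_c ≈ 1.06 d; minimum DO ≈ 6.03 mg/L

Mixed DO = (1.58×9.55 + 0.179×2.88)/(1.58+0.179) = 15.60/1.759 = 8.871 mg/L.
Mixed L₀ = (1.58×4.44 + 0.179×213)/(1.759) = 45.14/1.759 = 25.66 mg/L.
Initial deficit D₀ = C_s − DO₀ = 11.2 − 8.871 = 2.329 mg/L.
t_c = (1/0.8940) ln[(1.29/0.396)(1 − 2.329×0.8940/(0.396×25.66))] = 1.119 × ln(2.590) = 1.065 d.
D_c = (0.396/1.29) × 25.66 × e^(−0.396×1.065) = 0.3070 × 25.66 × 0.6560 = 5.168 mg/L.
Minimum DO = 11.2 − 5.168 = 6.032 mg/L.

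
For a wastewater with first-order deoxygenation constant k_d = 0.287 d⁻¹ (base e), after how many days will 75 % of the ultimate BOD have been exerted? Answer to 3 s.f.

y/L₀ = 1 − e^(−k_d t) = 0.75 ⇒ e^(−k_d t) = 0.250
t = −ln(0.250) / 0.287 = 1.386 / 0.287 = 4.830 d.

t ≈ 4.83 d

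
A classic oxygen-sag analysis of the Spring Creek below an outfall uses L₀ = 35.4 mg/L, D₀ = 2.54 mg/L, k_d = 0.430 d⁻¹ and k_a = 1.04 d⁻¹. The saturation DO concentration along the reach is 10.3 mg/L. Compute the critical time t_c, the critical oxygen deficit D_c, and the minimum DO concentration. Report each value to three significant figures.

At the critical point dD/dt = 0, so k_d L₀ e^(−k_d t) = k_a D. Substituting D(t) from the Streeter–Phelps equation and solving for t gives
t_c = ln[(k_a/k_d)(1 − D₀(k_a−k_d)/(k_d L₀))] / (k_a−k_d).
Here k_a−k_d = 0.6100 d⁻¹ and 1 − D₀(k_a−k_d)/(k_d L₀) = 1 − 2.54×0.6100/(0.430×35.4) = 0.8982, so
t_c = ln(2.419 × 0.8982) / 0.6100 = 0.7758 / 0.6100 = 1.272 d.
L(t_c) = L₀ e^(−k_d t_c) = 35.4 × 0.5787 = 20.49 mg/L, and at the critical point k_a D_c = k_d L, so D_c = (0.430/1.04) × 20.49 = 8.471 mg/L.
Minimum DO = C_s − D_c = 10.3 − 8.471 = 1.829 mg/L.

t_c ≈ 1.27 d; D_c ≈ 8.47 mg/L; min DO ≈ 1.83 mg/L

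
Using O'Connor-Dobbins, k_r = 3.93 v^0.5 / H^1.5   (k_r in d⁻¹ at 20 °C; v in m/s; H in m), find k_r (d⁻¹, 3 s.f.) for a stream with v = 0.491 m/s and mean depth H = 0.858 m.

k_r ≈ 3.46 d⁻¹

k_r = 3.93 × 0.491^0.5 / 0.858^1.5 = 3.93 × 0.7007 / 0.7948 = 3.465 d⁻¹.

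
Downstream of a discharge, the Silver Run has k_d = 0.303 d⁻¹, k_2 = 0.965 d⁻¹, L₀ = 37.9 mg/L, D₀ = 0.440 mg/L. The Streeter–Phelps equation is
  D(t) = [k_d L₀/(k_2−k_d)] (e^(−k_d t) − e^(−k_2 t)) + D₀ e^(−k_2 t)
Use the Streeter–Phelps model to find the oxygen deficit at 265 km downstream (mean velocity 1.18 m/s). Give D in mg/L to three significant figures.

Travel time t = x/v = 265 km / (1.18 m/s) = 265000 m / 1.18 m/s = 224600 s = 2.599 d.
k_d L₀/(k_2−k_d) = 0.303×37.9/(0.965−0.303) = 11.48/0.6620 = 17.35 mg/L.
e^(−k_d t) = e^(−0.303×2.599) = 0.4549; e^(−k_2 t) = e^(−0.965×2.599) = 0.08141.
D = 17.35 × (0.4549 − 0.08141) + 0.440 × 0.08141 = 6.480 + 0.03582 = 6.516 mg/L.

D ≈ 6.52 mg/L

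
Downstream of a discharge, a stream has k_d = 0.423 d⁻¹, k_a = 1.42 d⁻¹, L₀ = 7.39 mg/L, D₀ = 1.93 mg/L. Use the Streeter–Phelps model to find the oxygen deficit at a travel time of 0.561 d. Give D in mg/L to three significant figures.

k_d L₀/(k_a−k_d) = 0.423×7.39/(1.42−0.423) = 3.126/0.9970 = 3.135 mg/L.
e^(−k_d t) = e^(−0.423×0.5610) = 0.7888; e^(−k_a t) = e^(−1.42×0.5610) = 0.4509.
D = 3.135 × (0.7888 − 0.4509) + 1.93 × 0.4509 = 1.059 + 0.8701 = 1.930 mg/L.

D ≈ 1.93 mg/L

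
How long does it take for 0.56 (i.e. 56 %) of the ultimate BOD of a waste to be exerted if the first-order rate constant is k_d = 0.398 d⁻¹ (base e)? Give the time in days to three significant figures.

y/L₀ = 1 − e^(−k_d t) = 0.56 ⇒ e^(−k_d t) = 0.440
t = −ln(0.440) / 0.398 = 0.8210 / 0.398 = 2.063 d.

t ≈ 2.06 d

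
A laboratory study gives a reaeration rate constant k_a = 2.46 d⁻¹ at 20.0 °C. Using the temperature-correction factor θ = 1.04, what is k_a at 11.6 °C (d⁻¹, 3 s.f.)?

k_a(T₂) = k_a(T₁) · θ^(T₂−T₁) = 2.46 × 1.04^(11.6−20.0)
= 2.46 × 1.04^-8.40 = 2.46 × 0.7193 = 1.770 d⁻¹.

k_a ≈ 1.77 d⁻¹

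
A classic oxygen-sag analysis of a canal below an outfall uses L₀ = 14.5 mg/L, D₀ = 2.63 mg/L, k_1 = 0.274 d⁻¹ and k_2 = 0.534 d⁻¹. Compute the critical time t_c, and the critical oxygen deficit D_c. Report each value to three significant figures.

t_c = [1/(k_2−k_1)] ln[(k_2/k_1)(1 − D₀(k_2−k_1)/(k_1 L₀))]
= [1/(0.534−0.274)] ln[(0.534/0.274)(1 − 2.63×0.2600/(0.274×14.5))]
= (1/0.2600) ln[1.949 × 0.8279] = 3.846 × ln(1.613) = 3.846 × 0.4784 = 1.840 d.
D_c = (k_1/k_2) L₀ e^(−k_1 t_c) = (0.274/0.534) × 14.5 × e^(−0.274×1.840) = 0.5131 × 14.5 × 0.6040 = 4.494 mg/L.

t_c ≈ 1.84 d; D_c ≈ 4.49 mg/L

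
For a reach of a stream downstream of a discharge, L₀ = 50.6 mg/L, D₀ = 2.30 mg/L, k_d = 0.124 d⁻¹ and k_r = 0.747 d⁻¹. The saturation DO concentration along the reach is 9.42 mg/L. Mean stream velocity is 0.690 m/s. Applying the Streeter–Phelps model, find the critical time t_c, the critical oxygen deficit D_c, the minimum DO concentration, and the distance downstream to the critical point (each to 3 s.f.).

t_c = [1/(k_r−k_d)] ln[(k_r/k_d)(1 − D₀(k_r−k_d)/(k_d L₀))]
= [1/(0.747−0.124)] ln[(0.747/0.124)(1 − 2.30×0.6230/(0.124×50.6))]
= (1/0.6230) ln[6.024 × 0.7716] = 1.605 × ln(4.648) = 1.605 × 1.537 = 2.466 d.
L(t_c) = L₀ e^(−k_d t_c) = 50.6 × 0.7365 = 37.27 mg/L, and at the critical point k_r D_c = k_d L, so D_c = (0.124/0.747) × 37.27 = 6.186 mg/L.
Minimum DO = C_s − D_c = 9.42 − 6.186 = 3.234 mg/L.
x_c = v t_c = 0.690 m/s × 2.466 d × 86400 s/d = 147000 m ≈ 147 km.

t_c ≈ 2.47 d; D_c ≈ 6.19 mg/L; min DO ≈ 3.23 mg/L; x_c ≈ 147 km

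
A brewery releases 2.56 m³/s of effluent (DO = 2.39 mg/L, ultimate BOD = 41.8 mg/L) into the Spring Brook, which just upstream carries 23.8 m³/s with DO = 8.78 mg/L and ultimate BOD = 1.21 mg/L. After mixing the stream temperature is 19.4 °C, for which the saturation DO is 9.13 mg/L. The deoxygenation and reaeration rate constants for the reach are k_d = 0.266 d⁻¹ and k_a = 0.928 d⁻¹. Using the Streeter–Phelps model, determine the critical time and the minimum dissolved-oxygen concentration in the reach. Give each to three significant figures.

Mixed DO = (23.8×8.78 + 2.56×2.39)/(23.8+2.56) = 215.1/26.36 = 8.159 mg/L.
Mixed L₀ = (23.8×1.21 + 2.56×41.8)/(26.36) = 135.8/26.36 = 5.152 mg/L.
Initial deficit D₀ = C_s − DO₀ = 9.13 − 8.159 = 0.9706 mg/L.
t_c = (1/0.6620) ln[(0.928/0.266)(1 − 0.9706×0.6620/(0.266×5.152))] = 1.511 × ln(1.853) = 0.9318 d.
D_c = (0.266/0.928) × 5.152 × e^(−0.266×0.9318) = 0.2866 × 5.152 × 0.7805 = 1.153 mg/L.
Minimum DO = 9.13 − 1.153 = 7.977 mg/L.

t_c ≈ 0.932 d; minimum DO ≈ 7.98 mg/L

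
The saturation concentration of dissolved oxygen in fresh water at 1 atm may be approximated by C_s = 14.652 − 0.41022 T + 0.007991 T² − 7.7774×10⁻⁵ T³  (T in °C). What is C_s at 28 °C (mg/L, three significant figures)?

C_s = 14.652 − 0.41022×28 + 0.007991×28² − 7.7774×10⁻⁵×28³ = 7.723 mg/L.

C_s ≈ 7.72 mg/L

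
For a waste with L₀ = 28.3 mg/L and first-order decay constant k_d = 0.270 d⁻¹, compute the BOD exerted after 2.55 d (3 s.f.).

y ≈ 14.1 mg/L

y_t = L₀(1 − e^(−k_d t)) = 28.3 × (1 − e^(−0.270×2.55))
= 28.3 × (1 − 0.5023) = 28.3 × 0.4977 = 14.08 mg/L.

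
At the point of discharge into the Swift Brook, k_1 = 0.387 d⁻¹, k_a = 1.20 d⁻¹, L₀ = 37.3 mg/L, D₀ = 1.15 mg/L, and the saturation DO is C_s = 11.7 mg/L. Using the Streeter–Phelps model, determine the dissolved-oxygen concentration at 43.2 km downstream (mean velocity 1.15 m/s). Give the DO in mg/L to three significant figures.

DO ≈ 6.55 mg/L

Travel time t = x/v = 43.2 km / (1.15 m/s) = 43200 m / 1.15 m/s = 37570 s = 0.4348 d.
k_1 L₀/(k_a−k_1) = 0.387×37.3/(1.20−0.387) = 14.44/0.8130 = 17.76 mg/L.
e^(−k_1 t) = e^(−0.387×0.4348) = 0.8451; e^(−k_a t) = e^(−1.20×0.4348) = 0.5935.
D = 17.76 × (0.8451 − 0.5935) + 1.15 × 0.5935 = 4.468 + 0.6825 = 5.151 mg/L.
DO = C_s − D = 11.7 − 5.151 = 6.549 mg/L.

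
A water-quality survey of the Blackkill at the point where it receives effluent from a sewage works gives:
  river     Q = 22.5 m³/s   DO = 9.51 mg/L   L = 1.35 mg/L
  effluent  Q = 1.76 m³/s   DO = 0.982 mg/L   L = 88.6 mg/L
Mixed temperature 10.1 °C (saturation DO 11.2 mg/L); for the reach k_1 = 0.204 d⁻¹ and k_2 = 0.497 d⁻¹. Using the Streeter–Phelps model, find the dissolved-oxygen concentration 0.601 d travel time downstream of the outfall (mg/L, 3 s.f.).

Mixed DO = (22.5×9.51 + 1.76×0.982)/(22.5+1.76) = 215.7/24.26 = 8.891 mg/L.
Mixed L₀ = (22.5×1.35 + 1.76×88.6)/(24.26) = 186.3/24.26 = 7.680 mg/L.
Initial deficit D₀ = C_s − DO₀ = 11.2 − 8.891 = 2.309 mg/L.
D(0.601) = [0.204×7.680/(0.497−0.204)](e^(−0.204×0.601) − e^(−0.497×0.601)) + 2.309 e^(−0.497×0.601)
= 5.347 × (0.8846 − 0.7418) + 2.309 × 0.7418 = 2.476 mg/L.
DO = 11.2 − 2.476 = 8.724 mg/L.

DO ≈ 8.72 mg/L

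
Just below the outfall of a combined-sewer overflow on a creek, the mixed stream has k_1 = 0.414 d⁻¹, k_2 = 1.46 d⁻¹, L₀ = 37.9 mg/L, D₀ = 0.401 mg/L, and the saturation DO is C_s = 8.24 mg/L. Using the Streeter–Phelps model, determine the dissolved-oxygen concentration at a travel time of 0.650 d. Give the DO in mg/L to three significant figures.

k_1 L₀/(k_2−k_1) = 0.414×37.9/(1.46−0.414) = 15.69/1.046 = 15.00 mg/L.
e^(−k_1 t) = e^(−0.414×0.6500) = 0.7641; e^(−k_2 t) = e^(−1.46×0.6500) = 0.3871.
D = 15.00 × (0.7641 − 0.3871) + 0.401 × 0.3871 = 5.654 + 0.1552 = 5.810 mg/L.
DO = C_s − D = 8.24 − 5.810 = 2.430 mg/L.

DO ≈ 2.43 mg/L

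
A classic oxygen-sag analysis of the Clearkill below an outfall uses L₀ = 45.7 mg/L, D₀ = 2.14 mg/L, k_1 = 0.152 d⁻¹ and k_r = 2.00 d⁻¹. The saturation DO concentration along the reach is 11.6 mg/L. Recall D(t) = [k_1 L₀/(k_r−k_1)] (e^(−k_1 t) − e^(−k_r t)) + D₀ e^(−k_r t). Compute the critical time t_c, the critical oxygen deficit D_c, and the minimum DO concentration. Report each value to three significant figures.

At the critical point dD/dt = 0, so k_1 L₀ e^(−k_1 t) = k_r D. Substituting D(t) from the Streeter–Phelps equation and solving for t gives
t_c = ln[(k_r/k_1)(1 − D₀(k_r−k_1)/(k_1 L₀))] / (k_r−k_1).
Here k_r−k_1 = 1.848 d⁻¹ and 1 − D₀(k_r−k_1)/(k_1 L₀) = 1 − 2.14×1.848/(0.152×45.7) = 0.4307, so
t_c = ln(13.16 × 0.4307) / 1.848 = 1.735 / 1.848 = 0.9387 d.
D_c = (k_1/k_r) L₀ e^(−k_1 t_c) = (0.152/2.00) × 45.7 × e^(−0.152×0.9387) = 0.07600 × 45.7 × 0.8670 = 3.011 mg/L.
Minimum DO = C_s − D_c = 11.6 − 3.011 = 8.589 mg/L.

t_c ≈ 0.939 d; D_c ≈ 3.01 mg/L; min DO ≈ 8.59 mg/L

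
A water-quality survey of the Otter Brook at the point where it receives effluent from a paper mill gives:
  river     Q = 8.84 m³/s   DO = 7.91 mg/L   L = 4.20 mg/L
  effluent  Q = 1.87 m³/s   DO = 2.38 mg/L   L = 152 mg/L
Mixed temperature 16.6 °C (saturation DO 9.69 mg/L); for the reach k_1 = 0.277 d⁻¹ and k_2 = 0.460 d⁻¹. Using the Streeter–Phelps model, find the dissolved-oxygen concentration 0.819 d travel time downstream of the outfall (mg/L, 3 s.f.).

DO ≈ 2.77 mg/L

Mixed DO = (8.84×7.91 + 1.87×2.38)/(8.84+1.87) = 74.38/10.71 = 6.944 mg/L.
Mixed L₀ = (8.84×4.20 + 1.87×152)/(10.71) = 321.4/10.71 = 30.01 mg/L.
Initial deficit D₀ = C_s − DO₀ = 9.69 − 6.944 = 2.746 mg/L.
D(0.819) = [0.277×30.01/(0.460−0.277)](e^(−0.277×0.819) − e^(−0.460×0.819)) + 2.746 e^(−0.460×0.819)
= 45.42 × (0.7970 − 0.6861) + 2.746 × 0.6861 = 6.922 mg/L.
DO = 9.69 − 6.922 = 2.768 mg/L.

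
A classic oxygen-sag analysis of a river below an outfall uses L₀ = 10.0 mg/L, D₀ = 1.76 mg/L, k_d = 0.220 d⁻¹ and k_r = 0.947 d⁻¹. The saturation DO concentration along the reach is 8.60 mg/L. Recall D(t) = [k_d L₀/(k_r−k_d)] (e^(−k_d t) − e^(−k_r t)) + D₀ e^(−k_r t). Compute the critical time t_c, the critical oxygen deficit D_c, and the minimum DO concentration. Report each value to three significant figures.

At the critical point dD/dt = 0, so k_d L₀ e^(−k_d t) = k_r D. Substituting D(t) from the Streeter–Phelps equation and solving for t gives
t_c = ln[(k_r/k_d)(1 − D₀(k_r−k_d)/(k_d L₀))] / (k_r−k_d).
Here k_r−k_d = 0.7270 d⁻¹ and 1 − D₀(k_r−k_d)/(k_d L₀) = 1 − 1.76×0.7270/(0.220×10.0) = 0.4184, so
t_c = ln(4.305 × 0.4184) / 0.7270 = 0.5884 / 0.7270 = 0.8093 d.
D_c = (k_d/k_r) L₀ e^(−k_d t_c) = (0.220/0.947) × 10.0 × e^(−0.220×0.8093) = 0.2323 × 10.0 × 0.8369 = 1.944 mg/L.
Minimum DO = C_s − D_c = 8.60 − 1.944 = 6.656 mg/L.

t_c ≈ 0.809 d; D_c ≈ 1.94 mg/L; min DO ≈ 6.66 mg/L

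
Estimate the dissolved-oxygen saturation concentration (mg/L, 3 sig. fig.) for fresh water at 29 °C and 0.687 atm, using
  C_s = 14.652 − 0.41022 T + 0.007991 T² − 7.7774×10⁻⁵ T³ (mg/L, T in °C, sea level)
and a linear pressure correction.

C_s ≈ 5.21 mg/L

At sea level: C_s = 14.652 − 0.41022×29 + 0.007991×29² − 7.7774×10⁻⁵×29³ = 7.579 mg/L.
Pressure correction: C_s' = 7.579 × 0.687 = 5.207 mg/L.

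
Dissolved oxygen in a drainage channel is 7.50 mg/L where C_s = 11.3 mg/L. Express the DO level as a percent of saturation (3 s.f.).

% saturation = C/C_s × 100 = 7.50/11.3 × 100 = 66.4 %.

66.4 % saturation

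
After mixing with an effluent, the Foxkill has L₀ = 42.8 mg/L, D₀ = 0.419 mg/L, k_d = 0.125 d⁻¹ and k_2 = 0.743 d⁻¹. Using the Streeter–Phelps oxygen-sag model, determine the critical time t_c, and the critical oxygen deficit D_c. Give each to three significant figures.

t_c ≈ 2.80 d; D_c ≈ 5.07 mg/L

With k_2/k_d = 5.944 and 1 − D₀(k_2−k_d)/(k_d L₀) = 0.9516,
t_c = ln(5.944 × 0.9516) / (0.743 − 0.125) = ln(5.656) / 0.6180 = 1.733/0.6180 = 2.804 d.
D_c = (k_d/k_2) L₀ e^(−k_d t_c) = (0.125/0.743) × 42.8 × e^(−0.125×2.804) = 0.1682 × 42.8 × 0.7044 = 5.072 mg/L.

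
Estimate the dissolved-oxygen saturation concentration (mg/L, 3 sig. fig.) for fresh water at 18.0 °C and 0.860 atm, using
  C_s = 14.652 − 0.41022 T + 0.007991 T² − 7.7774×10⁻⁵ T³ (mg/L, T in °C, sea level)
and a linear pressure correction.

At sea level: C_s = 14.652 − 0.41022×18.0 + 0.007991×18.0² − 7.7774×10⁻⁵×18.0³ = 9.404 mg/L.
Pressure correction: C_s' = 9.404 × 0.860 = 8.087 mg/L.

C_s ≈ 8.09 mg/L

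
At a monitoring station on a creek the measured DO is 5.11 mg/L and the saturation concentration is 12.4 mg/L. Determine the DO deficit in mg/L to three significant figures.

D ≈ 7.29 mg/L

D = C_s − C = 12.4 − 5.11 = 7.29 mg/L.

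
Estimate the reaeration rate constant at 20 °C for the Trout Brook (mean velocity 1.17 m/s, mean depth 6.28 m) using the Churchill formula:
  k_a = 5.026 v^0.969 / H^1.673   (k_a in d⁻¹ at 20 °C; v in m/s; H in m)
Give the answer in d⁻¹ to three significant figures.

k_a ≈ 0.271 d⁻¹

k_a = 5.026 × 1.17^0.969 / 6.28^1.673 = 5.026 × 1.164 / 21.63 = 0.2706 d⁻¹.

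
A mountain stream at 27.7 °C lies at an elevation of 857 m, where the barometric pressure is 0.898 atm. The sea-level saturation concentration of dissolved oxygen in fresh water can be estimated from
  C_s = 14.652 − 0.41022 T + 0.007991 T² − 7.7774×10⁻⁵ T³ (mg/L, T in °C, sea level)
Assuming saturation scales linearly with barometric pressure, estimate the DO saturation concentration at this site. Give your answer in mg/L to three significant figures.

C_s ≈ 6.98 mg/L

At sea level: C_s = 14.652 − 0.41022×27.7 + 0.007991×27.7² − 7.7774×10⁻⁵×27.7³ = 7.767 mg/L.
Pressure correction: C_s' = 7.767 × 0.898 = 6.975 mg/L.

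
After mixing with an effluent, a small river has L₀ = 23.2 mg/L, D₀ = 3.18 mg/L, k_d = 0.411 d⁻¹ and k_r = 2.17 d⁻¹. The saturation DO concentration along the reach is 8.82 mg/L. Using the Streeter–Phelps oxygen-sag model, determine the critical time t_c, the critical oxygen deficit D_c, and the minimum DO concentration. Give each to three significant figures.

With k_r/k_d = 5.280 and 1 − D₀(k_r−k_d)/(k_d L₀) = 0.4134,
t_c = ln(5.280 × 0.4134) / (2.17 − 0.411) = ln(2.183) / 1.759 = 0.7805/1.759 = 0.4437 d.
L(t_c) = L₀ e^(−k_d t_c) = 23.2 × 0.8333 = 19.33 mg/L, and at the critical point k_r D_c = k_d L, so D_c = (0.411/2.17) × 19.33 = 3.662 mg/L.
Minimum DO = C_s − D_c = 8.82 − 3.662 = 5.158 mg/L.

t_c ≈ 0.444 d; D_c ≈ 3.66 mg/L; min DO ≈ 5.16 mg/L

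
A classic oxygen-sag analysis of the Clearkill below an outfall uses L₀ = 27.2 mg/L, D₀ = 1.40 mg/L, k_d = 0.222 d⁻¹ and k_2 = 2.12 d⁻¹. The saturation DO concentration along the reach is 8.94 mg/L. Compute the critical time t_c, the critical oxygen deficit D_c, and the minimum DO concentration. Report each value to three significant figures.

t_c ≈ 0.883 d; D_c ≈ 2.34 mg/L; min DO ≈ 6.60 mg/L

With k_2/k_d = 9.550 and 1 − D₀(k_2−k_d)/(k_d L₀) = 0.5599,
t_c = ln(9.550 × 0.5599) / (2.12 − 0.222) = ln(5.347) / 1.898 = 1.677/1.898 = 0.8833 d.
L(t_c) = L₀ e^(−k_d t_c) = 27.2 × 0.8219 = 22.36 mg/L, and at the critical point k_2 D_c = k_d L, so D_c = (0.222/2.12) × 22.36 = 2.341 mg/L.
Minimum DO = C_s − D_c = 8.94 − 2.341 = 6.599 mg/L.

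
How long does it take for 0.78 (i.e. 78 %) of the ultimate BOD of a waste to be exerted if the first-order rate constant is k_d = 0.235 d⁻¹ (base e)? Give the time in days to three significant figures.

t ≈ 6.44 d

y/L₀ = 1 − e^(−k_d t) = 0.78 ⇒ e^(−k_d t) = 0.220
t = −ln(0.220) / 0.235 = 1.514 / 0.235 = 6.443 d.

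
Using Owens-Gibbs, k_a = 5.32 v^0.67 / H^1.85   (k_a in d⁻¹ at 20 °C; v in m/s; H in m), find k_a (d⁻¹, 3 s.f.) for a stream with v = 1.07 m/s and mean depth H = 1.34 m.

k_a = 5.32 × 1.07^0.67 / 1.34^1.85 = 5.32 × 1.046 / 1.718 = 3.239 d⁻¹.

k_a ≈ 3.24 d⁻¹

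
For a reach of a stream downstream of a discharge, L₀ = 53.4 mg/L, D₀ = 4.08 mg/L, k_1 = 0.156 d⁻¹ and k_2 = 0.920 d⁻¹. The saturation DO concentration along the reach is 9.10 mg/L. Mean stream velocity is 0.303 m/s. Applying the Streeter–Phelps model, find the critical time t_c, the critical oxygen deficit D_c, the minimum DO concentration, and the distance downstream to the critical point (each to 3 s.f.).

t_c ≈ 1.71 d; D_c ≈ 6.94 mg/L; min DO ≈ 2.16 mg/L; x_c ≈ 44.7 km

At the critical point dD/dt = 0, so k_1 L₀ e^(−k_1 t) = k_2 D. Substituting D(t) from the Streeter–Phelps equation and solving for t gives
t_c = ln[(k_2/k_1)(1 − D₀(k_2−k_1)/(k_1 L₀))] / (k_2−k_1).
Here k_2−k_1 = 0.7640 d⁻¹ and 1 − D₀(k_2−k_1)/(k_1 L₀) = 1 − 4.08×0.7640/(0.156×53.4) = 0.6258, so
t_c = ln(5.897 × 0.6258) / 0.7640 = 1.306 / 0.7640 = 1.709 d.
L(t_c) = L₀ e^(−k_1 t_c) = 53.4 × 0.7660 = 40.90 mg/L, and at the critical point k_2 D_c = k_1 L, so D_c = (0.156/0.920) × 40.90 = 6.936 mg/L.
Minimum DO = C_s − D_c = 9.10 − 6.936 = 2.164 mg/L.
x_c = v t_c = 0.303 m/s × 1.709 d × 86400 s/d = 44750 m ≈ 44.7 km.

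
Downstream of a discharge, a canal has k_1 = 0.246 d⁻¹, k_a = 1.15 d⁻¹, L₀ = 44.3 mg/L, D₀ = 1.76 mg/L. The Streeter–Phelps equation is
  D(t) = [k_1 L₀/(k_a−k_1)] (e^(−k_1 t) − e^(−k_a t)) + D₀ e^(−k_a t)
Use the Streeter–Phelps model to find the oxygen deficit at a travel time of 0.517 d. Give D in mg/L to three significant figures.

D ≈ 4.93 mg/L

k_1 L₀/(k_a−k_1) = 0.246×44.3/(1.15−0.246) = 10.90/0.9040 = 12.06 mg/L.
e^(−k_1 t) = e^(−0.246×0.5170) = 0.8806; e^(−k_a t) = e^(−1.15×0.5170) = 0.5518.
D = 12.06 × (0.8806 − 0.5518) + 1.76 × 0.5518 = 3.963 + 0.9712 = 4.934 mg/L.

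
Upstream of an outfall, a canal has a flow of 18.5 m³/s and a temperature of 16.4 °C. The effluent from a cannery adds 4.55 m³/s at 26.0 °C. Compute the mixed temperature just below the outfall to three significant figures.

18.3 °C

Flow-weighted mixing: C = (Q_r C_r + Q_w C_w)/(Q_r + Q_w)
= (18.5×16.4 + 4.55×26.0)/(18.5 + 4.55) = 421.7/23.05 = 18.30 °C.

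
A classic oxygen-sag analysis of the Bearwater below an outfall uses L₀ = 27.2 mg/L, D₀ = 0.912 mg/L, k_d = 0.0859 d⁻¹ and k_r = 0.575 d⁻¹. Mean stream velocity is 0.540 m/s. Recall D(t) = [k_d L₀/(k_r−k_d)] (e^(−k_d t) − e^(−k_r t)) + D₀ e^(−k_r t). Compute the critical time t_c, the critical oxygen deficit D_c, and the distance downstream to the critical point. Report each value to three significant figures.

t_c ≈ 3.45 d; D_c ≈ 3.02 mg/L; x_c ≈ 161 km

At the critical point dD/dt = 0, so k_d L₀ e^(−k_d t) = k_r D. Substituting D(t) from the Streeter–Phelps equation and solving for t gives
t_c = ln[(k_r/k_d)(1 − D₀(k_r−k_d)/(k_d L₀))] / (k_r−k_d).
Here k_r−k_d = 0.4891 d⁻¹ and 1 − D₀(k_r−k_d)/(k_d L₀) = 1 − 0.912×0.4891/(0.0859×27.2) = 0.8091, so
t_c = ln(6.694 × 0.8091) / 0.4891 = 1.689 / 0.4891 = 3.454 d.
L(t_c) = L₀ e^(−k_d t_c) = 27.2 × 0.7433 = 20.22 mg/L, and at the critical point k_r D_c = k_d L, so D_c = (0.0859/0.575) × 20.22 = 3.020 mg/L.
x_c = v t_c = 0.540 m/s × 3.454 d × 86400 s/d = 161100 m ≈ 161 km.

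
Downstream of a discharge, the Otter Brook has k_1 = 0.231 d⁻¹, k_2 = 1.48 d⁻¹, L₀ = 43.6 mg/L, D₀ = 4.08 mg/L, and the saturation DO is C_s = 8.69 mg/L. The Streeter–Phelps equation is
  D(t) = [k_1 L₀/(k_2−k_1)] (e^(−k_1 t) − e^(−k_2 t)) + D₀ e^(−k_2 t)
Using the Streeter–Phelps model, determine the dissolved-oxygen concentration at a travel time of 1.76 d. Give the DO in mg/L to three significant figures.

k_1 L₀/(k_2−k_1) = 0.231×43.6/(1.48−0.231) = 10.07/1.249 = 8.064 mg/L.
e^(−k_1 t) = e^(−0.231×1.760) = 0.6659; e^(−k_2 t) = e^(−1.48×1.760) = 0.07392.
D = 8.064 × (0.6659 − 0.07392) + 4.08 × 0.07392 = 4.774 + 0.3016 = 5.075 mg/L.
DO = C_s − D = 8.69 − 5.075 = 3.615 mg/L.

DO ≈ 3.61 mg/L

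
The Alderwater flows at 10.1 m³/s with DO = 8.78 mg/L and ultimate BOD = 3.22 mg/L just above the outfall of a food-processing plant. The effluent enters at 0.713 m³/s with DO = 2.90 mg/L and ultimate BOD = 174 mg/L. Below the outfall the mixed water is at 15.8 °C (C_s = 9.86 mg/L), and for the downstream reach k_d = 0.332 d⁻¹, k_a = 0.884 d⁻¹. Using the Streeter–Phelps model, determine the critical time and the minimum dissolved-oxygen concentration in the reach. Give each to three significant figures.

t_c ≈ 1.44 d; minimum DO ≈ 6.49 mg/L

Mixed DO = (10.1×8.78 + 0.713×2.90)/(10.1+0.713) = 90.75/10.81 = 8.392 mg/L.
Mixed L₀ = (10.1×3.22 + 0.713×174)/(10.81) = 156.6/10.81 = 14.48 mg/L.
Initial deficit D₀ = C_s − DO₀ = 9.86 − 8.392 = 1.468 mg/L.
t_c = (1/0.5520) ln[(0.884/0.332)(1 − 1.468×0.5520/(0.332×14.48))] = 1.812 × ln(2.214) = 1.440 d.
D_c = (0.332/0.884) × 14.48 × e^(−0.332×1.440) = 0.3756 × 14.48 × 0.6200 = 3.372 mg/L.
Minimum DO = 9.86 − 3.372 = 6.488 mg/L.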